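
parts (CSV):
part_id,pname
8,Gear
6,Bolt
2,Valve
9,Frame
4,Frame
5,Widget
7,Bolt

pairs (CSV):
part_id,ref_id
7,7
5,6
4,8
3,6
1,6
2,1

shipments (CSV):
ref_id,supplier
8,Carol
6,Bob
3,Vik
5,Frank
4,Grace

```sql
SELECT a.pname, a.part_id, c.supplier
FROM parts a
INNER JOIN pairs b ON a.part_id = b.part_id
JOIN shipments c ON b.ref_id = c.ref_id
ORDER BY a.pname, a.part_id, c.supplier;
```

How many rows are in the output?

Joins associate left-to-right: parts INNER JOIN pairs on part_id gives 4 intermediate row(s).
Then INNER JOIN `shipments c` on ref_id: keep only rows whose b.ref_id appears in c.
Result: 2 row(s).

2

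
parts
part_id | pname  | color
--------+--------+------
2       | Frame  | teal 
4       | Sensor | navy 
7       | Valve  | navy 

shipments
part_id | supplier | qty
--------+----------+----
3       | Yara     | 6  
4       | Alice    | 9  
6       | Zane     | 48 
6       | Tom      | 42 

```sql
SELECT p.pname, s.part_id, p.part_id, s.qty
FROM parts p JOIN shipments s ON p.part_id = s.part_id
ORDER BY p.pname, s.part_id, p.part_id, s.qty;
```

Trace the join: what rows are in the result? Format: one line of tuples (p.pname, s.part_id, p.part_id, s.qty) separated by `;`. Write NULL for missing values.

(Sensor, 4, 4, 9)

INNER JOIN keeps only pairs where the ON condition holds.
Matching on p.part_id = s.part_id.
- p[0] part_id=2 → no match; dropped.
- p[1] part_id=4 → 1 match(es) in s → 1 row(s).
- p[2] part_id=7 → no match; dropped.
After projecting and ordering:
p.pname | s.part_id | p.part_id | s.qty
Sensor | 4 | 4 | 9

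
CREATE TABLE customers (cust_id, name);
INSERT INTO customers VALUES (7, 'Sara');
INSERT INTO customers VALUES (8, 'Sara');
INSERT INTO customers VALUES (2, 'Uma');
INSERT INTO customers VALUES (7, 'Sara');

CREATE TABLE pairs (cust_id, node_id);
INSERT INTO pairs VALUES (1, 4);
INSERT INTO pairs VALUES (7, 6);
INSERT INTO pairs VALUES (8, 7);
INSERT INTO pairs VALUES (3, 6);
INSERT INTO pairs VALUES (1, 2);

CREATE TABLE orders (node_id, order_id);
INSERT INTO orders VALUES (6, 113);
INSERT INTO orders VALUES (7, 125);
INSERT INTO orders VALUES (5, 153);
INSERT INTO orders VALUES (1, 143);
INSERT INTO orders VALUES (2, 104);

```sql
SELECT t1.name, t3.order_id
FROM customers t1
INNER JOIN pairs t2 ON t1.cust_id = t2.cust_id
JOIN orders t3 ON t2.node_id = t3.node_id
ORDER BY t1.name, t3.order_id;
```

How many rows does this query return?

Evaluate left to right. First `customers t1 INNER JOIN pairs t2` on cust_id: 3 row(s).
Then INNER JOIN `orders t3` on node_id: keep only rows whose t2.node_id appears in t3.
Result: 3 row(s).

3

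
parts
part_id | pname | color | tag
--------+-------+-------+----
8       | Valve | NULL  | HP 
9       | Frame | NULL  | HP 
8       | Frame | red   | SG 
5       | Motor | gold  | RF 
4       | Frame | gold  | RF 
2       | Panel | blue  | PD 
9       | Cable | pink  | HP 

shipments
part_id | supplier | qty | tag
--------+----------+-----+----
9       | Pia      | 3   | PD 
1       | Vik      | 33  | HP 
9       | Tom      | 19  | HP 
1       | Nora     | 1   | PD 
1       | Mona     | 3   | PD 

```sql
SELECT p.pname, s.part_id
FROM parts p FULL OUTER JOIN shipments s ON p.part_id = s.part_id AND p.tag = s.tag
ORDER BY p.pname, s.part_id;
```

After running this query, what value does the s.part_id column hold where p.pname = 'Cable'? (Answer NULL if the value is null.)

FULL OUTER JOIN keeps every row from both sides; unmatched rows get NULL for the other side's columns.
Matching on p.part_id = s.part_id AND p.tag = s.tag.
- p row (part_id=8, tag=HP): no match → kept, s columns NULL.
- p row (part_id=9, tag=HP): matches 1 s row(s) → 1 output row(s).
- p row (part_id=8, tag=SG): no match → kept, s columns NULL.
- p row (part_id=5, tag=RF): no match → kept, s columns NULL.
- p row (part_id=4, tag=RF): no match → kept, s columns NULL.
- p row (part_id=2, tag=PD): no match → kept, s columns NULL.
- p row (part_id=9, tag=HP): matches 1 s row(s) → 1 output row(s).
- 4 s row(s) had no p match → kept, p columns NULL.

9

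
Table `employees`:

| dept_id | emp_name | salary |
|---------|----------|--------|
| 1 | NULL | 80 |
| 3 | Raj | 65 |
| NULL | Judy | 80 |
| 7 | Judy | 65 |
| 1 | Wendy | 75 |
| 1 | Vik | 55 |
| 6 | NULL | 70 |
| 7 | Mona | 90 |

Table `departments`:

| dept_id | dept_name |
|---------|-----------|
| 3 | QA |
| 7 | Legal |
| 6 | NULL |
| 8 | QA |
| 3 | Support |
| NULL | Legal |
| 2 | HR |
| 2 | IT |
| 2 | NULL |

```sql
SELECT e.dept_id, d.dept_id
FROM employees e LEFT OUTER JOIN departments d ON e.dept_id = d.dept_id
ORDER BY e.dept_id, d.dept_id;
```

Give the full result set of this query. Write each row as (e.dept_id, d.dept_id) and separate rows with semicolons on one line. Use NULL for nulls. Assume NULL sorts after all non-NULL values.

LEFT JOIN keeps every row from `employees`; unmatched rows get NULL for `departments`'s columns.
Matching on e.dept_id = d.dept_id. A NULL in a compared column never satisfies the condition.
- e (dept_id=1) has no partner → padded with NULL.
- e (dept_id=3) pairs with 2 row(s) of d.
- e (dept_id=NULL) has no partner → padded with NULL.
- e (dept_id=7) pairs with 1 row(s) of d.
- e (dept_id=1) has no partner → padded with NULL.
- e (dept_id=1) has no partner → padded with NULL.
- e (dept_id=6) pairs with 1 row(s) of d.
- e (dept_id=7) pairs with 1 row(s) of d.
After projecting and ordering:
e.dept_id | d.dept_id
1 | NULL
1 | NULL
1 | NULL
3 | 3
3 | 3
6 | 6
7 | 7
7 | 7
NULL | NULL

(1, NULL); (1, NULL); (1, NULL); (3, 3); (3, 3); (6, 6); (7, 7); (7, 7); (NULL, NULL)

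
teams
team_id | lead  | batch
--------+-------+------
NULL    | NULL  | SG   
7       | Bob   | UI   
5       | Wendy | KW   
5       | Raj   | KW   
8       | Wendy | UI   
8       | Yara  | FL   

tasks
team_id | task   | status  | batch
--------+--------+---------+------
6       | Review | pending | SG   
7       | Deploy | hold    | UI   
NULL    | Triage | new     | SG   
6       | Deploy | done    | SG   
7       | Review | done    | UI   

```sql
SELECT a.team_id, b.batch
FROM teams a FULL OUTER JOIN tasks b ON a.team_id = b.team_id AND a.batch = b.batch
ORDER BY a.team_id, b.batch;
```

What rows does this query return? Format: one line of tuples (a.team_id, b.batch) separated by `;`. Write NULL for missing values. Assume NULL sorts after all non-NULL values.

FULL OUTER JOIN keeps every row from both sides; unmatched rows get NULL for the other side's columns.
Matching on a.team_id = b.team_id AND a.batch = b.batch. A NULL in a compared column never satisfies the condition.
Matched pairs: 2; unmatched a rows kept: 5; unmatched b rows kept: 3.

(5, NULL); (5, NULL); (7, UI); (7, UI); (8, NULL); (8, NULL); (NULL, SG); (NULL, SG); (NULL, SG); (NULL, NULL)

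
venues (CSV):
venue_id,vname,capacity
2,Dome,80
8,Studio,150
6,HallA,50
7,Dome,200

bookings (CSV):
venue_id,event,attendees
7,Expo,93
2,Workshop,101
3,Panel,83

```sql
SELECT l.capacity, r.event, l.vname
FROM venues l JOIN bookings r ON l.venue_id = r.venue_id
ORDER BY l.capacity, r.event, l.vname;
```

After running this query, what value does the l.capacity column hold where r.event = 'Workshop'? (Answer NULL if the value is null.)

80

INNER JOIN keeps only pairs where the ON condition holds.
Matching on l.venue_id = r.venue_id.
- l row (venue_id=2): matches 1 r row(s) → 1 output row(s).
- l row (venue_id=8): no match → dropped.
- l row (venue_id=6): no match → dropped.
- l row (venue_id=7): matches 1 r row(s) → 1 output row(s).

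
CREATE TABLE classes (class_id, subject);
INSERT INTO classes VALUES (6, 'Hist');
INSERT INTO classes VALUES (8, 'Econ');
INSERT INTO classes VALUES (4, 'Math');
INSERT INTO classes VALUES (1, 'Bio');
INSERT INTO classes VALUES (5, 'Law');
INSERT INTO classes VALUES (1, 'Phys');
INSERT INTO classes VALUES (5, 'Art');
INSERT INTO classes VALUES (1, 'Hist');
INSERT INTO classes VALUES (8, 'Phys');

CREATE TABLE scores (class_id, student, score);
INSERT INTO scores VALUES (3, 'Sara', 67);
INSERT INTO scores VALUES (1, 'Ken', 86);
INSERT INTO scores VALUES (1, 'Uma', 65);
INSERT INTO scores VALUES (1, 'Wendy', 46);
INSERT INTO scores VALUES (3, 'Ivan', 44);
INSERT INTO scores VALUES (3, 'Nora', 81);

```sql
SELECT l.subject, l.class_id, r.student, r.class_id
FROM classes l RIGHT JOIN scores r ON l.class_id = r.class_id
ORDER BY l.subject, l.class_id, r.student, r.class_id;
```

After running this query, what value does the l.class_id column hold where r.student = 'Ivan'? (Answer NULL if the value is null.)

RIGHT JOIN keeps every row from `scores`; unmatched rows get NULL for `classes`'s columns.
Matching on l.class_id = r.class_id.
- l row (class_id=6): no match.
- l row (class_id=8): no match.
- l row (class_id=4): no match.
- l row (class_id=1): matches 3 r row(s) → 3 output row(s).
- l row (class_id=5): no match.
- l row (class_id=1): matches 3 r row(s) → 3 output row(s).
- l row (class_id=5): no match.
- l row (class_id=1): matches 3 r row(s) → 3 output row(s).
- l row (class_id=8): no match.
- plus 3 unmatched r row(s), each kept with NULL l columns.

NULL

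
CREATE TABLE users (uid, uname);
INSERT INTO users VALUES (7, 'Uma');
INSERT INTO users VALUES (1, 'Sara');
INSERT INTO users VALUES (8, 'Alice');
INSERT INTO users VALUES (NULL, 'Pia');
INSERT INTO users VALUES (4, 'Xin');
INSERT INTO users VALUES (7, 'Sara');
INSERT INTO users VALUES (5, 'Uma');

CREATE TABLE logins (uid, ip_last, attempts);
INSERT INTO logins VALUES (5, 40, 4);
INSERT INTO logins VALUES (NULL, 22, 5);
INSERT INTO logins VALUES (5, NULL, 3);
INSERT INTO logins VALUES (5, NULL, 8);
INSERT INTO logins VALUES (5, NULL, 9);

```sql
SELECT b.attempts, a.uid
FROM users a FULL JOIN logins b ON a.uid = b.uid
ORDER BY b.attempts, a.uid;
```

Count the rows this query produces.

FULL OUTER JOIN keeps every row from both sides; unmatched rows get NULL for the other side's columns.
Matching on a.uid = b.uid. A NULL in a compared column never satisfies the condition.
Matched pairs: 4; unmatched a rows kept: 6; unmatched b rows kept: 1.
Total: 4 matched + 7 padded = 11 rows.

11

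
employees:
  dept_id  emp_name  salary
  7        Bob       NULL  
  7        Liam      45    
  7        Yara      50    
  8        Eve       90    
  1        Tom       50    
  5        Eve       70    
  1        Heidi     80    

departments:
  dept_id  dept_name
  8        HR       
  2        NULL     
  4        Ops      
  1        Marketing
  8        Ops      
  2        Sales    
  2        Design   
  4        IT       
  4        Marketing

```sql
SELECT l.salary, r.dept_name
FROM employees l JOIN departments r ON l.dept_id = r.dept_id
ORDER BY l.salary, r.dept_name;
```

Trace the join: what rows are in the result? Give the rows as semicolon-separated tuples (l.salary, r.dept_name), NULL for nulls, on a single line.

(50, Marketing); (80, Marketing); (90, HR); (90, Ops)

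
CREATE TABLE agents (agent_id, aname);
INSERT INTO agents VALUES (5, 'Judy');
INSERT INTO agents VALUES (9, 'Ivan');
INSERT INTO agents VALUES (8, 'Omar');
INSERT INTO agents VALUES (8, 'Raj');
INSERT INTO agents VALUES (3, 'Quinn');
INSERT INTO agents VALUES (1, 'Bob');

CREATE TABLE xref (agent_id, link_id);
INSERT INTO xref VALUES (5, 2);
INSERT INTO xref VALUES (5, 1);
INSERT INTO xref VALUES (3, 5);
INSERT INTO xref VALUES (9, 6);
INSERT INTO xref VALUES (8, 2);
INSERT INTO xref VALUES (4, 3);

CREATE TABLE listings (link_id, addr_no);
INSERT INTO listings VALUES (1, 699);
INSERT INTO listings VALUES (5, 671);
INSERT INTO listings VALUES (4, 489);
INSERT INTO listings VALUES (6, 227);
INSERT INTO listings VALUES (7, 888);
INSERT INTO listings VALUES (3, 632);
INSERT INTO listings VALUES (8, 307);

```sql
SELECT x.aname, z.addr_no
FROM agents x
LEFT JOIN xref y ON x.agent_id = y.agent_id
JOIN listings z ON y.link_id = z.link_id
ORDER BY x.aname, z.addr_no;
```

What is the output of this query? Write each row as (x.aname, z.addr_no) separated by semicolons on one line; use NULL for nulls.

(Ivan, 227); (Judy, 699); (Quinn, 671)

Evaluate left to right. First `agents x LEFT JOIN xref y` on agent_id: 7 row(s).
Then INNER JOIN `listings z` on link_id: keep only rows whose y.link_id appears in z.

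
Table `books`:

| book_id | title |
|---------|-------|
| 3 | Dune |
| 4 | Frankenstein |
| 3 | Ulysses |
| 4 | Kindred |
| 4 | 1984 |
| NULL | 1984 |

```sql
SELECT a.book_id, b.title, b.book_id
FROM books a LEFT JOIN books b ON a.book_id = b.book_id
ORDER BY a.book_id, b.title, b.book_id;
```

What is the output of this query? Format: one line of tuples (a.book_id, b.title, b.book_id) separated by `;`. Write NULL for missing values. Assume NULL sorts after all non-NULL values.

(3, Dune, 3); (3, Dune, 3); (3, Ulysses, 3); (3, Ulysses, 3); (4, 1984, 4); (4, 1984, 4); (4, 1984, 4); (4, Frankenstein, 4); (4, Frankenstein, 4); (4, Frankenstein, 4); (4, Kindred, 4); (4, Kindred, 4); (4, Kindred, 4); (NULL, NULL, NULL)

LEFT JOIN keeps every row from `books a`; unmatched rows get NULL for `books b`'s columns.
Matching on a.book_id = b.book_id. A NULL in a compared column never satisfies the condition.
- a row (book_id=3): matches 2 b row(s) → 2 output row(s).
- a row (book_id=4): matches 3 b row(s) → 3 output row(s).
- a row (book_id=3): matches 2 b row(s) → 2 output row(s).
- a row (book_id=4): matches 3 b row(s) → 3 output row(s).
- a row (book_id=4): matches 3 b row(s) → 3 output row(s).
- a row (book_id=NULL): no match → kept, b columns NULL.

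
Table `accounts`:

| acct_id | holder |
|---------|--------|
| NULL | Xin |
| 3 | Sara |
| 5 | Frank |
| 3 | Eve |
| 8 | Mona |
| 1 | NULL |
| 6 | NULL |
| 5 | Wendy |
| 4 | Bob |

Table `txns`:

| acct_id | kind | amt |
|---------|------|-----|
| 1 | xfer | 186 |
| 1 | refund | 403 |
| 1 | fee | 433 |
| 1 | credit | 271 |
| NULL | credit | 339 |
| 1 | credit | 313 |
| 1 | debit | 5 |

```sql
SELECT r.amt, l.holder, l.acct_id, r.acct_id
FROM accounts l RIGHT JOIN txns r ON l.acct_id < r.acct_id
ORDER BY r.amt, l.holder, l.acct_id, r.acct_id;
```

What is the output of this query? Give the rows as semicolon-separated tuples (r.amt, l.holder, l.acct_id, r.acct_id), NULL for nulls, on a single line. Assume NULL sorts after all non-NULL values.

(5, NULL, NULL, 1); (186, NULL, NULL, 1); (271, NULL, NULL, 1); (313, NULL, NULL, 1); (339, NULL, NULL, NULL); (403, NULL, NULL, 1); (433, NULL, NULL, 1)

RIGHT JOIN keeps every row from `txns`; unmatched rows get NULL for `accounts`'s columns.
Matching on l.acct_id < r.acct_id. A NULL in a compared column never satisfies the condition.
- l (acct_id=NULL) has no partner in r.
- l (acct_id=3) has no partner in r.
- l (acct_id=5) has no partner in r.
- l (acct_id=3) has no partner in r.
- l (acct_id=8) has no partner in r.
- l (acct_id=1) has no partner in r.
- l (acct_id=6) has no partner in r.
- l (acct_id=5) has no partner in r.
- l (acct_id=4) has no partner in r.
- 7 row(s) from r found no l partner → padded with NULL.
After projecting and ordering:
r.amt | l.holder | l.acct_id | r.acct_id
5 | NULL | NULL | 1
186 | NULL | NULL | 1
271 | NULL | NULL | 1
313 | NULL | NULL | 1
339 | NULL | NULL | NULL
403 | NULL | NULL | 1
433 | NULL | NULL | 1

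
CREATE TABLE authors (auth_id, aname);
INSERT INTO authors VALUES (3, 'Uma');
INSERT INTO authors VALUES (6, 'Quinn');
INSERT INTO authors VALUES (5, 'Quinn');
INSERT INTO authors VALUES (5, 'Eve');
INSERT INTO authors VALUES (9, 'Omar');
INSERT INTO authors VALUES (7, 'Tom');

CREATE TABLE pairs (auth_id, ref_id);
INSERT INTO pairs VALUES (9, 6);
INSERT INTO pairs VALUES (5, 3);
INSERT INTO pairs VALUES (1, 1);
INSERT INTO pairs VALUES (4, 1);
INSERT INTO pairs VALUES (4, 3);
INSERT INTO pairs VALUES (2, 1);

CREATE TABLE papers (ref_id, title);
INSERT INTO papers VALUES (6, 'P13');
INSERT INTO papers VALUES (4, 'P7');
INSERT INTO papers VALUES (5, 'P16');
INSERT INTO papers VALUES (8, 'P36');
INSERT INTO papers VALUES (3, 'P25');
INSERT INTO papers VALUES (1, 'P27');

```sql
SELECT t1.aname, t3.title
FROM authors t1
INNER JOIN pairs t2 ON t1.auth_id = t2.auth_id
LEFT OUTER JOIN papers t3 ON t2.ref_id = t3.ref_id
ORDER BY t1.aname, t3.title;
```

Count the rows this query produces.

Evaluate left to right. First `authors t1 INNER JOIN pairs t2` on auth_id: 3 row(s).
Then LEFT JOIN `papers t3` on ref_id: each of those 3 rows is kept; rows whose t2.ref_id has no match in t3 get NULL for t3's columns.
Result: 3 row(s).

3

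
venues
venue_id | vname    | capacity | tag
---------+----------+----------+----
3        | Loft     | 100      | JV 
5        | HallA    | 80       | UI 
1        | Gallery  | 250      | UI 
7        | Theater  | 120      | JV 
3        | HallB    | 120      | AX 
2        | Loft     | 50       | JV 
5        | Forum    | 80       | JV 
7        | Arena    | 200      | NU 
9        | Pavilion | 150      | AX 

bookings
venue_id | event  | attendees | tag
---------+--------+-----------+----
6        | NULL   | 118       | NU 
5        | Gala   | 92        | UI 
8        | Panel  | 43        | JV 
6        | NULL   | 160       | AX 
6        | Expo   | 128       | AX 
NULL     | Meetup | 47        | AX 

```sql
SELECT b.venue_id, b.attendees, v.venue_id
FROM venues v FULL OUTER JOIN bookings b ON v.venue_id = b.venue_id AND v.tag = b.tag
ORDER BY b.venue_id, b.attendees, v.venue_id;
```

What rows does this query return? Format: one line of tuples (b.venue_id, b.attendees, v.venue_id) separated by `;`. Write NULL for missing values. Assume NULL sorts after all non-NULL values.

FULL OUTER JOIN keeps every row from both sides; unmatched rows get NULL for the other side's columns.
Matching on v.venue_id = b.venue_id AND v.tag = b.tag. A NULL in a compared column never satisfies the condition.
Matched pairs: 1; unmatched v rows kept: 8; unmatched b rows kept: 5.

(5, 92, 5); (6, 118, NULL); (6, 128, NULL); (6, 160, NULL); (8, 43, NULL); (NULL, 47, NULL); (NULL, NULL, 1); (NULL, NULL, 2); (NULL, NULL, 3); (NULL, NULL, 3); (NULL, NULL, 5); (NULL, NULL, 7); (NULL, NULL, 7); (NULL, NULL, 9)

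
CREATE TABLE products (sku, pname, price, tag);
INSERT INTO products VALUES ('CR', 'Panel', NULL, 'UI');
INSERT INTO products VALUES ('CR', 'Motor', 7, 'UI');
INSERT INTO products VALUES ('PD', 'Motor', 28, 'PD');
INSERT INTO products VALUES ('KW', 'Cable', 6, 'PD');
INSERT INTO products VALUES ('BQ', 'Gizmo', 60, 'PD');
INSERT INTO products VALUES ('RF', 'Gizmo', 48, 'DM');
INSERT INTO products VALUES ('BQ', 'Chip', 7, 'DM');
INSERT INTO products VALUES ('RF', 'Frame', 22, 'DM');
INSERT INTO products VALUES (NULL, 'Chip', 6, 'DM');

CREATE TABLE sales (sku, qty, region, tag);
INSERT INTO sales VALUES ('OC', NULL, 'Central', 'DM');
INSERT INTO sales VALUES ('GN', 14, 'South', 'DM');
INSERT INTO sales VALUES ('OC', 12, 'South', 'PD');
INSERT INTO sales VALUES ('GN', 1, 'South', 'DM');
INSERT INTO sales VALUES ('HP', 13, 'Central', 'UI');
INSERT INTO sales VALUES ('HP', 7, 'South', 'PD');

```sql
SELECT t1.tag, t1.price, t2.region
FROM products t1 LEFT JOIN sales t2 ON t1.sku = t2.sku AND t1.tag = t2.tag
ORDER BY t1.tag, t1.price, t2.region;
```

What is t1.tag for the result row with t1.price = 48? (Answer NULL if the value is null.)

DM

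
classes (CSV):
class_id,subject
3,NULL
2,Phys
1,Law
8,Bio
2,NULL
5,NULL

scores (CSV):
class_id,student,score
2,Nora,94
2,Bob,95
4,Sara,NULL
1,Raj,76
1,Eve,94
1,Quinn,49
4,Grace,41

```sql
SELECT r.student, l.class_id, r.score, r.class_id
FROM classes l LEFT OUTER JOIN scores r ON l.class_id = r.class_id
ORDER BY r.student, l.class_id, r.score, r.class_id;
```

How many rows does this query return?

10

LEFT JOIN keeps every row from `classes`; unmatched rows get NULL for `scores`'s columns.
Matching on l.class_id = r.class_id.
- l row (class_id=3): no match → kept, r columns NULL.
- l row (class_id=2): matches 2 r row(s) → 2 output row(s).
- l row (class_id=1): matches 3 r row(s) → 3 output row(s).
- l row (class_id=8): no match → kept, r columns NULL.
- l row (class_id=2): matches 2 r row(s) → 2 output row(s).
- l row (class_id=5): no match → kept, r columns NULL.
Total: 7 matched + 3 padded = 10 rows.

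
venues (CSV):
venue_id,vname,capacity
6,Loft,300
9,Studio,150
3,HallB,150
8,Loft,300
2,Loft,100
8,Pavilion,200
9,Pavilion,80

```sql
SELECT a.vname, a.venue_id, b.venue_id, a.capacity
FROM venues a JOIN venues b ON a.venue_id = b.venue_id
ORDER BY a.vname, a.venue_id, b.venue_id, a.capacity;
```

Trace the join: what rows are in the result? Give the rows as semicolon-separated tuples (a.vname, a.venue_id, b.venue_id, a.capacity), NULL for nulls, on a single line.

INNER JOIN keeps only pairs where the ON condition holds.
Matching on a.venue_id = b.venue_id.
- a (venue_id=6) pairs with 1 row(s) of b.
- a (venue_id=9) pairs with 2 row(s) of b.
- a (venue_id=3) pairs with 1 row(s) of b.
- a (venue_id=8) pairs with 2 row(s) of b.
- a (venue_id=2) pairs with 1 row(s) of b.
- a (venue_id=8) pairs with 2 row(s) of b.
- a (venue_id=9) pairs with 2 row(s) of b.

(HallB, 3, 3, 150); (Loft, 2, 2, 100); (Loft, 6, 6, 300); (Loft, 8, 8, 300); (Loft, 8, 8, 300); (Pavilion, 8, 8, 200); (Pavilion, 8, 8, 200); (Pavilion, 9, 9, 80); (Pavilion, 9, 9, 80); (Studio, 9, 9, 150); (Studio, 9, 9, 150)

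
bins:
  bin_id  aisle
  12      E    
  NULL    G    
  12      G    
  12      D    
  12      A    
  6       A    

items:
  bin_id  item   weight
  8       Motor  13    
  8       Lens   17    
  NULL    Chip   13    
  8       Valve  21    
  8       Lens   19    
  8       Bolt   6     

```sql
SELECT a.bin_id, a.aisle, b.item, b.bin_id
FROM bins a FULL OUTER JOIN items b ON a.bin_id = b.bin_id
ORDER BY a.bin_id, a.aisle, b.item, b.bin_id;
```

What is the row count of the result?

12

FULL OUTER JOIN keeps every row from both sides; unmatched rows get NULL for the other side's columns.
Matching on a.bin_id = b.bin_id. A NULL in a compared column never satisfies the condition.
Matched pairs: 0; unmatched a rows kept: 6; unmatched b rows kept: 6.
Total: 0 matched + 12 padded = 12 rows.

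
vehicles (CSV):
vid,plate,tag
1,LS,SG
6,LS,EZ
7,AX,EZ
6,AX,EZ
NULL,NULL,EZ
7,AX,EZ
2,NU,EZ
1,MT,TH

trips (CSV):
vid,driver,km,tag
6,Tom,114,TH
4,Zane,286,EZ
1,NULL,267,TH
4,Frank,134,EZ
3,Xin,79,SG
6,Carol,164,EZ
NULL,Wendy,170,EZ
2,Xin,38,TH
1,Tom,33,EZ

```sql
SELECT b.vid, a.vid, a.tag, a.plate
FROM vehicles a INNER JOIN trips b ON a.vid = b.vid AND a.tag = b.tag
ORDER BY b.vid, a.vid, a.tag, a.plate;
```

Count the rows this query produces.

INNER JOIN keeps only pairs where the ON condition holds.
Matching on a.vid = b.vid AND a.tag = b.tag. A NULL in a compared column never satisfies the condition.
- a[0] vid=1, tag=SG → no match; dropped.
- a[1] vid=6, tag=EZ → 1 match(es) in b → 1 row(s).
- a[2] vid=7, tag=EZ → no match; dropped.
- a[3] vid=6, tag=EZ → 1 match(es) in b → 1 row(s).
- a[4] vid=NULL, tag=EZ → no match; dropped.
- a[5] vid=7, tag=EZ → no match; dropped.
- a[6] vid=2, tag=EZ → no match; dropped.
- a[7] vid=1, tag=TH → 1 match(es) in b → 1 row(s).
Total: 3 rows.

3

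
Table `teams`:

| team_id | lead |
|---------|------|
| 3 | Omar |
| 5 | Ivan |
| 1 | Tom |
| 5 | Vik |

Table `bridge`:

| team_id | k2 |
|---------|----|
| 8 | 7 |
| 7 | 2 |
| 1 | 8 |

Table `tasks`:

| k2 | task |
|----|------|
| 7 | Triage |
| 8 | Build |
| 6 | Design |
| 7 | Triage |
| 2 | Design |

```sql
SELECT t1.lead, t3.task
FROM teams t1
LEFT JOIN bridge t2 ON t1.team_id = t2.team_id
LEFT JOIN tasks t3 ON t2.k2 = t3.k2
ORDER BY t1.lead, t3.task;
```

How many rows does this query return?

Step 1 — t1 LEFT JOIN t2 on team_id → 4 row(s).
Then LEFT JOIN `tasks t3` on k2: each of those 4 rows is kept; rows whose t2.k2 has no match in t3 get NULL for t3's columns.
Result: 4 row(s).

4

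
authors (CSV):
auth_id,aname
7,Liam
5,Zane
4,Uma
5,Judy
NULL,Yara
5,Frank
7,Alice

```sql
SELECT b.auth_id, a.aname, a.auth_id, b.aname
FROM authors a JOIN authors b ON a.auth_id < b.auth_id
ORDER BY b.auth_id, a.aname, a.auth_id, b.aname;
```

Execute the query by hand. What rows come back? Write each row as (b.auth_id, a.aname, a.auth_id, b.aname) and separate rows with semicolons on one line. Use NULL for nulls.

INNER JOIN keeps only pairs where the ON condition holds.
Matching on a.auth_id < b.auth_id. A NULL in a compared column never satisfies the condition.
Matched pairs: 11.

(5, Uma, 4, Frank); (5, Uma, 4, Judy); (5, Uma, 4, Zane); (7, Frank, 5, Alice); (7, Frank, 5, Liam); (7, Judy, 5, Alice); (7, Judy, 5, Liam); (7, Uma, 4, Alice); (7, Uma, 4, Liam); (7, Zane, 5, Alice); (7, Zane, 5, Liam)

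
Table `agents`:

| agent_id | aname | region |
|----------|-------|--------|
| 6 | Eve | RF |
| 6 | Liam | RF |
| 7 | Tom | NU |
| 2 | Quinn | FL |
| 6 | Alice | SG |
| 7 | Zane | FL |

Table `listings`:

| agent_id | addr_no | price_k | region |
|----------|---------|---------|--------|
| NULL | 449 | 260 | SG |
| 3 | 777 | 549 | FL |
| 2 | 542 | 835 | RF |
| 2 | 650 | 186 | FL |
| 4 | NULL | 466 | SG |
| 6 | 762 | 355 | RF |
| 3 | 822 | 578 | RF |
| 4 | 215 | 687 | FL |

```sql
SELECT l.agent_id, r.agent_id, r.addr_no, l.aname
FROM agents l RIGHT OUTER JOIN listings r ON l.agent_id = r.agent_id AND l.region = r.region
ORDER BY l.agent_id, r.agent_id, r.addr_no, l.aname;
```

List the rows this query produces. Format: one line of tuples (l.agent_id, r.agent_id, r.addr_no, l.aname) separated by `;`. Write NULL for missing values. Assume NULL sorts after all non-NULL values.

(2, 2, 650, Quinn); (6, 6, 762, Eve); (6, 6, 762, Liam); (NULL, 2, 542, NULL); (NULL, 3, 777, NULL); (NULL, 3, 822, NULL); (NULL, 4, 215, NULL); (NULL, 4, NULL, NULL); (NULL, NULL, 449, NULL)

RIGHT JOIN keeps every row from `listings`; unmatched rows get NULL for `agents`'s columns.
Matching on l.agent_id = r.agent_id AND l.region = r.region. A NULL in a compared column never satisfies the condition.
- l row (agent_id=6, region=RF): matches 1 r row(s) → 1 output row(s).
- l row (agent_id=6, region=RF): matches 1 r row(s) → 1 output row(s).
- l row (agent_id=7, region=NU): no match.
- l row (agent_id=2, region=FL): matches 1 r row(s) → 1 output row(s).
- l row (agent_id=6, region=SG): no match.
- l row (agent_id=7, region=FL): no match.
- plus 6 unmatched r row(s), each kept with NULL l columns.
After projecting and ordering:
l.agent_id | r.agent_id | r.addr_no | l.aname
2 | 2 | 650 | Quinn
6 | 6 | 762 | Eve
6 | 6 | 762 | Liam
NULL | 2 | 542 | NULL
NULL | 3 | 777 | NULL
NULL | 3 | 822 | NULL
NULL | 4 | 215 | NULL
NULL | 4 | NULL | NULL
NULL | NULL | 449 | NULL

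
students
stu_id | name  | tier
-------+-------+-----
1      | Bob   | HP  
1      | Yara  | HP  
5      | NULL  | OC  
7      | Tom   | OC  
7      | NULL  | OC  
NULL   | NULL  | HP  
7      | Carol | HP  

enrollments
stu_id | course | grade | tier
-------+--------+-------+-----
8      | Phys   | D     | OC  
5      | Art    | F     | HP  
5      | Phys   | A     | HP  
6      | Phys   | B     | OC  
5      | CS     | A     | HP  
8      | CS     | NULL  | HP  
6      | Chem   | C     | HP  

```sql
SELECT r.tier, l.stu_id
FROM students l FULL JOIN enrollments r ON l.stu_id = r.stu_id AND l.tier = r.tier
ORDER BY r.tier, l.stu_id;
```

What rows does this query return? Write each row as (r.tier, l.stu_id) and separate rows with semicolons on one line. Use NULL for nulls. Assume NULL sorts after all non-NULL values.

(HP, NULL); (HP, NULL); (HP, NULL); (HP, NULL); (HP, NULL); (OC, NULL); (OC, NULL); (NULL, 1); (NULL, 1); (NULL, 5); (NULL, 7); (NULL, 7); (NULL, 7); (NULL, NULL)

FULL OUTER JOIN keeps every row from both sides; unmatched rows get NULL for the other side's columns.
Matching on l.stu_id = r.stu_id AND l.tier = r.tier. A NULL in a compared column never satisfies the condition.
- l[0] stu_id=1, tier=HP → no match; kept with NULLs on the r side.
- l[1] stu_id=1, tier=HP → no match; kept with NULLs on the r side.
- l[2] stu_id=5, tier=OC → no match; kept with NULLs on the r side.
- l[3] stu_id=7, tier=OC → no match; kept with NULLs on the r side.
- l[4] stu_id=7, tier=OC → no match; kept with NULLs on the r side.
- l[5] stu_id=NULL, tier=HP → no match; kept with NULLs on the r side.
- l[6] stu_id=7, tier=HP → no match; kept with NULLs on the r side.
- 7 r row(s) had no l match → kept, l columns NULL.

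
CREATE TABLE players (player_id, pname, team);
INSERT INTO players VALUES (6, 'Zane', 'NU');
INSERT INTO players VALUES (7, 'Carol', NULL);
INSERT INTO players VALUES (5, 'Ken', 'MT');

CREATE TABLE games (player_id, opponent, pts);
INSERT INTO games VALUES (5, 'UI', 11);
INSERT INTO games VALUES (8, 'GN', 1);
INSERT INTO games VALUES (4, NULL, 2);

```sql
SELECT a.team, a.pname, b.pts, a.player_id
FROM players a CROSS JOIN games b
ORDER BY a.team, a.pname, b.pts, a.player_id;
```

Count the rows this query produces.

CROSS JOIN pairs every row of `players` with every row of `games`: 3 × 3 = 9 rows.

9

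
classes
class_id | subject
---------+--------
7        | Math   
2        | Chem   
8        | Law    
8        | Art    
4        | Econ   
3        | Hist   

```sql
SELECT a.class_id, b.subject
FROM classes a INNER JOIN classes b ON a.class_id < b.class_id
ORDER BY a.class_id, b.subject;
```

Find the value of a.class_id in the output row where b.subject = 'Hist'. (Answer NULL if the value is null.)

2

INNER JOIN keeps only pairs where the ON condition holds.
Matching on a.class_id < b.class_id.
- a (class_id=7) pairs with 2 row(s) of b.
- a (class_id=2) pairs with 5 row(s) of b.
- a (class_id=8) has no partner → excluded.
- a (class_id=8) has no partner → excluded.
- a (class_id=4) pairs with 3 row(s) of b.
- a (class_id=3) pairs with 4 row(s) of b.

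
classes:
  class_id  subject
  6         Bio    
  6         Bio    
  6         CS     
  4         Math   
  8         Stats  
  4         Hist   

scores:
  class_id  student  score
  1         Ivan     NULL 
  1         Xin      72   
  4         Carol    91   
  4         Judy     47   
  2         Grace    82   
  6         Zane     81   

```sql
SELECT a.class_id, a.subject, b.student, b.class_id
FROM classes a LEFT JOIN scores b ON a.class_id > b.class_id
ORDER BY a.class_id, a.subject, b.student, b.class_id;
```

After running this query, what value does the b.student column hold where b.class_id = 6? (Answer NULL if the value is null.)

LEFT JOIN keeps every row from `classes`; unmatched rows get NULL for `scores`'s columns.
Matching on a.class_id > b.class_id.
Matched pairs: 27; unmatched a rows kept: 0.

Zane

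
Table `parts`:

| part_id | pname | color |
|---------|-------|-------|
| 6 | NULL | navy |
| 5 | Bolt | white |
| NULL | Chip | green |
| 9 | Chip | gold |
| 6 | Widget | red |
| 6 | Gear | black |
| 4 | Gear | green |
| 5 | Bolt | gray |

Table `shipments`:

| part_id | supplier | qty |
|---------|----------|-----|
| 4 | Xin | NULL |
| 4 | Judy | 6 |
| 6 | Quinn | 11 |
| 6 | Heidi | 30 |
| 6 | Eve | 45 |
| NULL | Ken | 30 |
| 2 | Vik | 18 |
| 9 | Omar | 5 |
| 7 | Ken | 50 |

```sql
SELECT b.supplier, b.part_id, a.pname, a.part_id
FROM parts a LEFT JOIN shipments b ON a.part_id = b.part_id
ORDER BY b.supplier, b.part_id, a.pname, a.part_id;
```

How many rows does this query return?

LEFT JOIN keeps every row from `parts`; unmatched rows get NULL for `shipments`'s columns.
Matching on a.part_id = b.part_id. A NULL in a compared column never satisfies the condition.
- a[0] part_id=6 → 3 match(es) in b → 3 row(s).
- a[1] part_id=5 → no match; kept with NULLs on the b side.
- a[2] part_id=NULL → no match; kept with NULLs on the b side.
- a[3] part_id=9 → 1 match(es) in b → 1 row(s).
- a[4] part_id=6 → 3 match(es) in b → 3 row(s).
- a[5] part_id=6 → 3 match(es) in b → 3 row(s).
- a[6] part_id=4 → 2 match(es) in b → 2 row(s).
- a[7] part_id=5 → no match; kept with NULLs on the b side.
Total: 12 matched + 3 padded = 15 rows.

15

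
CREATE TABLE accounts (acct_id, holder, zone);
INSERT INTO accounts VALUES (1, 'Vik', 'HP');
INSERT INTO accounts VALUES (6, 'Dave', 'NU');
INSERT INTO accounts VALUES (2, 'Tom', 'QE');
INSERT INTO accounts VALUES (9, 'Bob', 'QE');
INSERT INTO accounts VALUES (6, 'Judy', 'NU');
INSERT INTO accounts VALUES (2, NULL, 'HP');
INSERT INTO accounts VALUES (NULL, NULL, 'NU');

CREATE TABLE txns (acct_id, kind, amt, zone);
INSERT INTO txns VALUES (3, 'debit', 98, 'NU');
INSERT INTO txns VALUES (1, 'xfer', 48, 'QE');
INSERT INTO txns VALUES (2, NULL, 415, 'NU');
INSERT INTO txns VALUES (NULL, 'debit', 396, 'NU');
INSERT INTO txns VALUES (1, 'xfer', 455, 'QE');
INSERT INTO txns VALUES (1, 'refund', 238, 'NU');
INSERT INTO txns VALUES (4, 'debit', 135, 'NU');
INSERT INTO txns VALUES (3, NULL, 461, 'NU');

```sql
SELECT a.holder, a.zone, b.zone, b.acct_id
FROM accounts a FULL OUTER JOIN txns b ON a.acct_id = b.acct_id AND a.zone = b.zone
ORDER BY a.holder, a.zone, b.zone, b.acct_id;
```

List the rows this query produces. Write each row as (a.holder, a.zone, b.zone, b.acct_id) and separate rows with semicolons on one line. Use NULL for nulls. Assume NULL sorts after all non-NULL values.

(Bob, QE, NULL, NULL); (Dave, NU, NULL, NULL); (Judy, NU, NULL, NULL); (Tom, QE, NULL, NULL); (Vik, HP, NULL, NULL); (NULL, HP, NULL, NULL); (NULL, NU, NULL, NULL); (NULL, NULL, NU, 1); (NULL, NULL, NU, 2); (NULL, NULL, NU, 3); (NULL, NULL, NU, 3); (NULL, NULL, NU, 4); (NULL, NULL, NU, NULL); (NULL, NULL, QE, 1); (NULL, NULL, QE, 1)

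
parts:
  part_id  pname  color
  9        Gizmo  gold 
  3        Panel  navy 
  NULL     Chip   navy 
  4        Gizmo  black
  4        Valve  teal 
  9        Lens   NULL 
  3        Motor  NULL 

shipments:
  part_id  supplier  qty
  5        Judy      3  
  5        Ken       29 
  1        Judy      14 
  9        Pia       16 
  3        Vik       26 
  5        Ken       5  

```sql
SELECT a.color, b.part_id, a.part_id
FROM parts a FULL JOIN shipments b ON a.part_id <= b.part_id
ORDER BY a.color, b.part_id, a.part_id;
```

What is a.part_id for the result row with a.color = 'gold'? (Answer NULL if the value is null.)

9

FULL OUTER JOIN keeps every row from both sides; unmatched rows get NULL for the other side's columns.
Matching on a.part_id <= b.part_id. A NULL in a compared column never satisfies the condition.
- part_id=9: 1 matching b row(s), so 1 row(s) emitted.
- part_id=3: 5 matching b row(s), so 5 row(s) emitted.
- part_id=NULL: no b row matches, row kept with b columns NULL.
- part_id=4: 4 matching b row(s), so 4 row(s) emitted.
- part_id=4: 4 matching b row(s), so 4 row(s) emitted.
- part_id=9: 1 matching b row(s), so 1 row(s) emitted.
- part_id=3: 5 matching b row(s), so 5 row(s) emitted.
- 1 row(s) from b found no a partner → padded with NULL.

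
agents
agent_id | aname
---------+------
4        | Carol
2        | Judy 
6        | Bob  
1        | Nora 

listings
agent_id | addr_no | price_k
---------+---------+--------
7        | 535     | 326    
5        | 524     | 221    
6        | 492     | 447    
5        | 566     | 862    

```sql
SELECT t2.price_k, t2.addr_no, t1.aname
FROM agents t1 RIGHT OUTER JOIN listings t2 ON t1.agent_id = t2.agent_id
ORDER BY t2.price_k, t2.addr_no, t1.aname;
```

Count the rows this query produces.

4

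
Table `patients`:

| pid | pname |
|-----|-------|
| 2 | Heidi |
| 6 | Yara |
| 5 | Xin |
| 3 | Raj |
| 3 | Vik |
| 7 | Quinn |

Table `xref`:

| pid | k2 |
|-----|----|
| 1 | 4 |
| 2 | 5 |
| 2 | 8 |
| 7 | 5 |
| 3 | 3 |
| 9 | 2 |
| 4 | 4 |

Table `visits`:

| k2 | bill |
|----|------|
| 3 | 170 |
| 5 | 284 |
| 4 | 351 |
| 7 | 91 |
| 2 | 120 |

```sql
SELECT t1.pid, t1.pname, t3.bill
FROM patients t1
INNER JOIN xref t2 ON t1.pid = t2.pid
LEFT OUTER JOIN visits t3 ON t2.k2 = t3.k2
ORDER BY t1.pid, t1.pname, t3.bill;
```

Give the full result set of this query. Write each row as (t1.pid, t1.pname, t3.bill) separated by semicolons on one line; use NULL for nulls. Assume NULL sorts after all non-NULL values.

Joins associate left-to-right: patients INNER JOIN xref on pid gives 5 intermediate row(s).
Then LEFT JOIN `visits t3` on k2: each of those 5 rows is kept; rows whose t2.k2 has no match in t3 get NULL for t3's columns.

(2, Heidi, 284); (2, Heidi, NULL); (3, Raj, 170); (3, Vik, 170); (7, Quinn, 284)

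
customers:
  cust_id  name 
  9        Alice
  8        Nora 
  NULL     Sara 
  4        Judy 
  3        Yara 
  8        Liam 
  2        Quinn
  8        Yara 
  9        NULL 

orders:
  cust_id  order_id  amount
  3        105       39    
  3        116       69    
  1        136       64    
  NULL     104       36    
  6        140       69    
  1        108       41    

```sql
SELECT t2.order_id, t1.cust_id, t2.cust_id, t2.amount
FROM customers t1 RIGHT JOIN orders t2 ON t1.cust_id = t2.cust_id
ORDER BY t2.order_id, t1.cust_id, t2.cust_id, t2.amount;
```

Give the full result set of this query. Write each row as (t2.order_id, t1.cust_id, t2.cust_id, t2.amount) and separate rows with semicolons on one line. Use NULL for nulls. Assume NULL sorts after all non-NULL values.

(104, NULL, NULL, 36); (105, 3, 3, 39); (108, NULL, 1, 41); (116, 3, 3, 69); (136, NULL, 1, 64); (140, NULL, 6, 69)

RIGHT JOIN keeps every row from `orders`; unmatched rows get NULL for `customers`'s columns.
Matching on t1.cust_id = t2.cust_id. A NULL in a compared column never satisfies the condition.
- t1 row (cust_id=9): no match.
- t1 row (cust_id=8): no match.
- t1 row (cust_id=NULL): no match.
- t1 row (cust_id=4): no match.
- t1 row (cust_id=3): matches 2 t2 row(s) → 2 output row(s).
- t1 row (cust_id=8): no match.
- t1 row (cust_id=2): no match.
- t1 row (cust_id=8): no match.
- t1 row (cust_id=9): no match.
- plus 4 unmatched t2 row(s), each kept with NULL t1 columns.
After projecting and ordering:
t2.order_id | t1.cust_id | t2.cust_id | t2.amount
104 | NULL | NULL | 36
105 | 3 | 3 | 39
108 | NULL | 1 | 41
116 | 3 | 3 | 69
136 | NULL | 1 | 64
140 | NULL | 6 | 69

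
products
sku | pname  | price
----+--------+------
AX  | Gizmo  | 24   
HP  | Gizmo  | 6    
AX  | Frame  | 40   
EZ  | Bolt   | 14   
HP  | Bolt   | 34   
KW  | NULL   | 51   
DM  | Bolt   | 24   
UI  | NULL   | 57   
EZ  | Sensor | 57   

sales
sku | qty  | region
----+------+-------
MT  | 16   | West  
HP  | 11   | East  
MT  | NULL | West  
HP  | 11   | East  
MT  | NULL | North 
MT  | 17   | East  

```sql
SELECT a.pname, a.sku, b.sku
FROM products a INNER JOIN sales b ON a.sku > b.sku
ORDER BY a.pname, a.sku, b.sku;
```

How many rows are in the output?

8

INNER JOIN keeps only pairs where the ON condition holds.
Matching on a.sku > b.sku.
- a (sku=AX) has no partner → excluded.
- a (sku=HP) has no partner → excluded.
- a (sku=AX) has no partner → excluded.
- a (sku=EZ) has no partner → excluded.
- a (sku=HP) has no partner → excluded.
- a (sku=KW) pairs with 2 row(s) of b.
- a (sku=DM) has no partner → excluded.
- a (sku=UI) pairs with 6 row(s) of b.
- a (sku=EZ) has no partner → excluded.
Total: 8 rows.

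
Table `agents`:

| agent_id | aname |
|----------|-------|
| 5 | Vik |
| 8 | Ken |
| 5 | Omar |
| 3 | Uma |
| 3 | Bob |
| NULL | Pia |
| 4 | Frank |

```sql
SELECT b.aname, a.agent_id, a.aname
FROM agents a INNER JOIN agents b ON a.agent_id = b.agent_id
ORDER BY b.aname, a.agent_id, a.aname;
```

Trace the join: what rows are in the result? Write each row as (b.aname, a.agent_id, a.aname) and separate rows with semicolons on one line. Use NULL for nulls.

(Bob, 3, Bob); (Bob, 3, Uma); (Frank, 4, Frank); (Ken, 8, Ken); (Omar, 5, Omar); (Omar, 5, Vik); (Uma, 3, Bob); (Uma, 3, Uma); (Vik, 5, Omar); (Vik, 5, Vik)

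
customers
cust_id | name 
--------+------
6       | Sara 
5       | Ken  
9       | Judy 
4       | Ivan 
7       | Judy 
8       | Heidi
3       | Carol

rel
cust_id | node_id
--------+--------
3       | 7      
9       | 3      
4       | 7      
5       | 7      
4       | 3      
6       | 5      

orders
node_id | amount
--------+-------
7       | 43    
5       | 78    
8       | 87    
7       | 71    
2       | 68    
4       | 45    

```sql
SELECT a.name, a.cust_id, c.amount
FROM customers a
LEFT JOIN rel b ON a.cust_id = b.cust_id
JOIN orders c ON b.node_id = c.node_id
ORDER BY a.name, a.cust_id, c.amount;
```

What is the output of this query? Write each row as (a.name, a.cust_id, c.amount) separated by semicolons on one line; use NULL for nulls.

(Carol, 3, 43); (Carol, 3, 71); (Ivan, 4, 43); (Ivan, 4, 71); (Ken, 5, 43); (Ken, 5, 71); (Sara, 6, 78)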